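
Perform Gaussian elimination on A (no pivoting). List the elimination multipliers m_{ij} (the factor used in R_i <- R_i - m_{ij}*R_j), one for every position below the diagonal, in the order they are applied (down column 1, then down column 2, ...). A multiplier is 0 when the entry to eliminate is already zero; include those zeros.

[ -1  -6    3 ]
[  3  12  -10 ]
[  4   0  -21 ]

Forward elimination:
R2 <- R2 - (-3)*R1:  [  0  -6  -1 ]
R3 <- R3 - (-4)*R1:  [   0  -24   -9 ]
R3 <- R3 - (4)*R2:  [  0   0  -5 ]
Multipliers (in order of application): m_{21} = -3, m_{31} = -4, m_{32} = 4

multipliers: -3, -4, 4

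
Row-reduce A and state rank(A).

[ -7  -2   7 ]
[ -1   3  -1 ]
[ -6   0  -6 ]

rank(A) = 3

Row reduction:
R2 <- R2 - (1/7)*R1:  [    0  23/7    -2 ]
R3 <- R3 - (6/7)*R1:  [    0  12/7   -12 ]
R3 <- R3 - (12/23)*R2:  [       0        0  -252/23 ]
Row echelon form:
[ -7    -2        7 ]
[  0  23/7       -2 ]
[  0     0  -252/23 ]
Nonzero rows / pivot columns: 3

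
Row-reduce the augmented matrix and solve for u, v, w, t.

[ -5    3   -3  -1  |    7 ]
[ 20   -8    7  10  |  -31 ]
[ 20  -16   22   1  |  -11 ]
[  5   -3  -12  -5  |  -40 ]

(-5, -4, 1, 3)

Forward elimination on [A|b]:
R2 <- R2 - (-4)*R1:  [  0   4  -5   6  -3 ]
R3 <- R3 - (-4)*R1:  [  0  -4  10  -3  17 ]
R4 <- R4 - (-1)*R1:  [   0    0  -15   -6  -33 ]
R3 <- R3 - (-1)*R2:  [  0   0   5   3  14 ]
R4 <- R4 - (-3)*R3:  [ 0  0  0  3  9 ]
Row echelon form:
[ -5  3  -3  -1  |   7 ]
[  0  4  -5   6  |  -3 ]
[  0  0   5   3  |  14 ]
[  0  0   0   3  |   9 ]
Back-substitution:
t = (9) / 3 = 3
w = (14 - (3)*(3)) / 5 = 1
v = (-3 - (-5)*(1) - (6)*(3)) / 4 = -4
u = (7 - (3)*(-4) - (-3)*(1) - (-1)*(3)) / -5 = -5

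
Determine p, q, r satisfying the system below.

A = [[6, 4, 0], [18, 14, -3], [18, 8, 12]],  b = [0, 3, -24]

Forward elimination on [A|b]:
R2 <- R2 - (3)*R1:  [  0   2  -3   3 ]
R3 <- R3 - (3)*R1:  [   0   -4   12  -24 ]
R3 <- R3 - (-2)*R2:  [   0    0    6  -18 ]
Row echelon form:
[ 6  4   0  |    0 ]
[ 0  2  -3  |    3 ]
[ 0  0   6  |  -18 ]
Back-substitution:
r = (-18) / 6 = -3
q = (3 - (-3)*(-3)) / 2 = -3
p = (0 - (4)*(-3)) / 6 = 2

(2, -3, -3)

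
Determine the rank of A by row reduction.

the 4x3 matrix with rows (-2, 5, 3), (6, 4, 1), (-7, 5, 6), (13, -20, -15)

rank(A) = 3

Row reduction:
R2 <- R2 - (-3)*R1:  [  0  19  10 ]
R3 <- R3 - (7/2)*R1:  [     0  -25/2   -9/2 ]
R4 <- R4 - (-13/2)*R1:  [    0  25/2   9/2 ]
R3 <- R3 - (-25/38)*R2:  [     0      0  79/38 ]
R4 <- R4 - (25/38)*R2:  [      0       0  -79/38 ]
R4 <- R4 - (-1)*R3:  [ 0  0  0 ]
Row echelon form:
[ -2   5      3 ]
[  0  19     10 ]
[  0   0  79/38 ]
[  0   0      0 ]
Nonzero rows / pivot columns: 3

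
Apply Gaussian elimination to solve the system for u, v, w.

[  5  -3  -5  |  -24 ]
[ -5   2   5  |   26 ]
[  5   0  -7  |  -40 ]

Forward elimination on [A|b]:
R2 <- R2 - (-1)*R1:  [  0  -1   0   2 ]
R3 <- R3 - (1)*R1:  [   0    3   -2  -16 ]
R3 <- R3 - (-3)*R2:  [   0    0   -2  -10 ]
Row echelon form:
[ 5  -3  -5  |  -24 ]
[ 0  -1   0  |    2 ]
[ 0   0  -2  |  -10 ]
Back-substitution:
w = (-10) / -2 = 5
v = (2) / -1 = -2
u = (-24 - (-3)*(-2) - (-5)*(5)) / 5 = -1

(-1, -2, 5)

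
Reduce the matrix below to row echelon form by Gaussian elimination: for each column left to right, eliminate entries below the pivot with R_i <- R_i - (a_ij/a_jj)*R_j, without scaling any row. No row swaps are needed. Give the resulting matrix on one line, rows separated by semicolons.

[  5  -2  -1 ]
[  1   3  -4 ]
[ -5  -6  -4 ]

REF = [5 -2 -1; 0 17/5 -19/5; 0 0 -237/17]

Forward elimination:
R2 <- R2 - (1/5)*R1:  [     0   17/5  -19/5 ]
R3 <- R3 - (-1)*R1:  [  0  -8  -5 ]
R3 <- R3 - (-40/17)*R2:  [       0        0  -237/17 ]
Row echelon form:
[ 5    -2       -1 ]
[ 0  17/5    -19/5 ]
[ 0     0  -237/17 ]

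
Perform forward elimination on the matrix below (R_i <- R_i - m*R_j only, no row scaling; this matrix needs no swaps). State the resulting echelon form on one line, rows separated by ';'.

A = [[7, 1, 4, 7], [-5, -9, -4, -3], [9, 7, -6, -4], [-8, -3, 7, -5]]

REF = [7 1 4 7; 0 -58/7 -8/7 2; 0 0 -346/29 -337/29; 0 0 0 -3103/346]

Forward elimination:
R2 <- R2 - (-5/7)*R1:  [     0  -58/7   -8/7      2 ]
R3 <- R3 - (9/7)*R1:  [     0   40/7  -78/7    -13 ]
R4 <- R4 - (-8/7)*R1:  [     0  -13/7   81/7      3 ]
R3 <- R3 - (-20/29)*R2:  [       0        0  -346/29  -337/29 ]
R4 <- R4 - (13/58)*R2:  [      0       0  343/29   74/29 ]
R4 <- R4 - (-343/346)*R3:  [         0          0          0  -3103/346 ]
Row echelon form:
[ 7      1        4          7 ]
[ 0  -58/7     -8/7          2 ]
[ 0      0  -346/29    -337/29 ]
[ 0      0        0  -3103/346 ]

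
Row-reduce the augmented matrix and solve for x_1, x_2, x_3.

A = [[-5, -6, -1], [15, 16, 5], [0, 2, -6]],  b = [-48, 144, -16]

(4, 4, 4)

Forward elimination on [A|b]:
R2 <- R2 - (-3)*R1:  [  0  -2   2   0 ]
R3 <- R3 - (-1)*R2:  [   0    0   -4  -16 ]
Row echelon form:
[ -5  -6  -1  |  -48 ]
[  0  -2   2  |    0 ]
[  0   0  -4  |  -16 ]
Back-substitution:
x_3 = (-16) / -4 = 4
x_2 = (0 - (2)*(4)) / -2 = 4
x_1 = (-48 - (-6)*(4) - (-1)*(4)) / -5 = 4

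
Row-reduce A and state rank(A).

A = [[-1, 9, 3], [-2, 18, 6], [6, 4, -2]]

rank(A) = 2

Row reduction:
R2 <- R2 - (2)*R1:  [ 0  0  0 ]
R3 <- R3 - (-6)*R1:  [  0  58  16 ]
R2 <-> R3   (pivot in column 2 was zero)
[ -1   9   3 ]
[  0  58  16 ]
[  0   0   0 ]
Row echelon form:
[ -1   9   3 ]
[  0  58  16 ]
[  0   0   0 ]
Nonzero rows / pivot columns: 2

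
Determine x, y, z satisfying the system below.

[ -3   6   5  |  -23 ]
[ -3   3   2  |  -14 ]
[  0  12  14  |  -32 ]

Forward elimination on [A|b]:
R2 <- R2 - (1)*R1:  [  0  -3  -3   9 ]
R3 <- R3 - (-4)*R2:  [ 0  0  2  4 ]
Row echelon form:
[ -3   6   5  |  -23 ]
[  0  -3  -3  |    9 ]
[  0   0   2  |    4 ]
Back-substitution:
z = (4) / 2 = 2
y = (9 - (-3)*(2)) / -3 = -5
x = (-23 - (6)*(-5) - (5)*(2)) / -3 = 1

(1, -5, 2)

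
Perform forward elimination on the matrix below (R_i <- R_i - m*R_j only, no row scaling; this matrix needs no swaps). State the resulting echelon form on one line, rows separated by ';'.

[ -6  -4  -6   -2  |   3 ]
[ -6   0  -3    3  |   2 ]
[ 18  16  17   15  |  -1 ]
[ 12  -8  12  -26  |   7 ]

REF = [-6 -4 -6 -2 3; 0 4 3 5 -1; 0 0 -4 4 9; 0 0 0 2 36]

Forward elimination:
R2 <- R2 - (1)*R1:  [  0   4   3   5  -1 ]
R3 <- R3 - (-3)*R1:  [  0   4  -1   9   8 ]
R4 <- R4 - (-2)*R1:  [   0  -16    0  -30   13 ]
R3 <- R3 - (1)*R2:  [  0   0  -4   4   9 ]
R4 <- R4 - (-4)*R2:  [   0    0   12  -10    9 ]
R4 <- R4 - (-3)*R3:  [  0   0   0   2  36 ]
Row echelon form:
[ -6  -4  -6  -2  |   3 ]
[  0   4   3   5  |  -1 ]
[  0   0  -4   4  |   9 ]
[  0   0   0   2  |  36 ]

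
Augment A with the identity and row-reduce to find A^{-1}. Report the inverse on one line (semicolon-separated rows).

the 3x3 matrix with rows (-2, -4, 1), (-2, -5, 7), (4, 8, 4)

Gauss-Jordan on [A | I]:
R1 <- (1/-2)*R1:  [    1     2  -1/2  |  -1/2     0     0 ]
R2 <- R2 - (-2)*R1:  [  0  -1   6  |  -1   1   0 ]
R3 <- R3 - (4)*R1:  [ 0  0  6  |  2  0  1 ]
R2 <- (1/-1)*R2:  [  0   1  -6  |   1  -1   0 ]
R1 <- R1 - (2)*R2:  [    1     0  23/2  |  -5/2     2     0 ]
R3 <- (1/6)*R3:  [   0    0    1  |  1/3    0  1/6 ]
R1 <- R1 - (23/2)*R3:  [      1       0       0  |   -19/3       2  -23/12 ]
R2 <- R2 - (-6)*R3:  [  0   1   0  |   3  -1   1 ]
Right block of [I | A^{-1}] is the inverse:
[ -19/3   2  -23/12 ]
[     3  -1       1 ]
[   1/3   0     1/6 ]

inverse = [-19/3 2 -23/12; 3 -1 1; 1/3 0 1/6]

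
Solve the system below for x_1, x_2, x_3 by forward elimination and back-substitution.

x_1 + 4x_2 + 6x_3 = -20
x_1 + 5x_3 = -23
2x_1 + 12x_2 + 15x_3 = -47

(2, 2, -5)

Forward elimination on [A|b]:
R2 <- R2 - (1)*R1:  [  0  -4  -1  -3 ]
R3 <- R3 - (2)*R1:  [  0   4   3  -7 ]
R3 <- R3 - (-1)*R2:  [   0    0    2  -10 ]
Row echelon form:
[ 1   4   6  |  -20 ]
[ 0  -4  -1  |   -3 ]
[ 0   0   2  |  -10 ]
Back-substitution:
x_3 = (-10) / 2 = -5
x_2 = (-3 - (-1)*(-5)) / -4 = 2
x_1 = (-20 - (4)*(2) - (6)*(-5)) / 1 = 2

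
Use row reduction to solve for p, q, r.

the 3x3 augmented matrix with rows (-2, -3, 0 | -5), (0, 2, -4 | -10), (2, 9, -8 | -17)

Forward elimination on [A|b]:
R3 <- R3 - (-1)*R1:  [   0    6   -8  -22 ]
R3 <- R3 - (3)*R2:  [ 0  0  4  8 ]
Row echelon form:
[ -2  -3   0  |   -5 ]
[  0   2  -4  |  -10 ]
[  0   0   4  |    8 ]
Back-substitution:
r = (8) / 4 = 2
q = (-10 - (-4)*(2)) / 2 = -1
p = (-5 - (-3)*(-1)) / -2 = 4

(4, -1, 2)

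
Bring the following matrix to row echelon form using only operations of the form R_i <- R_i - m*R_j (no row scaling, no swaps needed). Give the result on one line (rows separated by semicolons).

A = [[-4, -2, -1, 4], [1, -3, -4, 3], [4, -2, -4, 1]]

REF = [-4 -2 -1 4; 0 -7/2 -17/4 4; 0 0 -1/7 3/7]

Forward elimination:
R2 <- R2 - (-1/4)*R1:  [     0   -7/2  -17/4      4 ]
R3 <- R3 - (-1)*R1:  [  0  -4  -5   5 ]
R3 <- R3 - (8/7)*R2:  [    0     0  -1/7   3/7 ]
Row echelon form:
[ -4    -2     -1    4 ]
[  0  -7/2  -17/4    4 ]
[  0     0   -1/7  3/7 ]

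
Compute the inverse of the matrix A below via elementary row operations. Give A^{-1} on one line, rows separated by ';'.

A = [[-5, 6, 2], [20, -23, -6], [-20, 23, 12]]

inverse = [23/5 13/15 -1/3; 4 2/3 -1/3; 0 1/6 1/6]

Gauss-Jordan on [A | I]:
R1 <- (1/-5)*R1:  [    1  -6/5  -2/5  |  -1/5     0     0 ]
R2 <- R2 - (20)*R1:  [ 0  1  2  |  4  1  0 ]
R3 <- R3 - (-20)*R1:  [  0  -1   4  |  -4   0   1 ]
R1 <- R1 - (-6/5)*R2:  [    1     0     2  |  23/5   6/5     0 ]
R3 <- R3 - (-1)*R2:  [ 0  0  6  |  0  1  1 ]
R3 <- (1/6)*R3:  [   0    0    1  |    0  1/6  1/6 ]
R1 <- R1 - (2)*R3:  [     1      0      0  |   23/5  13/15   -1/3 ]
R2 <- R2 - (2)*R3:  [    0     1     0  |     4   2/3  -1/3 ]
Right block of [I | A^{-1}] is the inverse:
[ 23/5  13/15  -1/3 ]
[    4    2/3  -1/3 ]
[    0    1/6   1/6 ]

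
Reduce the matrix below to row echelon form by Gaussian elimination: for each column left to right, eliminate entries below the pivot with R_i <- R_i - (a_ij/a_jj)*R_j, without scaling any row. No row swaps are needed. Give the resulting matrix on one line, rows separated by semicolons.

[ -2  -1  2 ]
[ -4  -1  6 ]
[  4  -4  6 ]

Forward elimination:
R2 <- R2 - (2)*R1:  [ 0  1  2 ]
R3 <- R3 - (-2)*R1:  [  0  -6  10 ]
R3 <- R3 - (-6)*R2:  [  0   0  22 ]
Row echelon form:
[ -2  -1   2 ]
[  0   1   2 ]
[  0   0  22 ]

REF = [-2 -1 2; 0 1 2; 0 0 22]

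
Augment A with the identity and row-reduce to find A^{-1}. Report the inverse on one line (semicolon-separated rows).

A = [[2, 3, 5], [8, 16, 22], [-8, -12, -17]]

Gauss-Jordan on [A | I]:
R1 <- (1/2)*R1:  [   1  3/2  5/2  |  1/2    0    0 ]
R2 <- R2 - (8)*R1:  [  0   4   2  |  -4   1   0 ]
R3 <- R3 - (-8)*R1:  [ 0  0  3  |  4  0  1 ]
R2 <- (1/4)*R2:  [   0    1  1/2  |   -1  1/4    0 ]
R1 <- R1 - (3/2)*R2:  [    1     0   7/4  |     2  -3/8     0 ]
R3 <- (1/3)*R3:  [   0    0    1  |  4/3    0  1/3 ]
R1 <- R1 - (7/4)*R3:  [     1      0      0  |   -1/3   -3/8  -7/12 ]
R2 <- R2 - (1/2)*R3:  [    0     1     0  |  -5/3   1/4  -1/6 ]
Right block of [I | A^{-1}] is the inverse:
[ -1/3  -3/8  -7/12 ]
[ -5/3   1/4   -1/6 ]
[  4/3     0    1/3 ]

inverse = [-1/3 -3/8 -7/12; -5/3 1/4 -1/6; 4/3 0 1/3]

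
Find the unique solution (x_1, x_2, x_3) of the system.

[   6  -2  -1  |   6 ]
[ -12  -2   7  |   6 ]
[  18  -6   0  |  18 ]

(0, -3, 0)

Forward elimination on [A|b]:
R2 <- R2 - (-2)*R1:  [  0  -6   5  18 ]
R3 <- R3 - (3)*R1:  [ 0  0  3  0 ]
Row echelon form:
[ 6  -2  -1  |   6 ]
[ 0  -6   5  |  18 ]
[ 0   0   3  |   0 ]
Back-substitution:
x_3 = (0) / 3 = 0
x_2 = (18 - (5)*(0)) / -6 = -3
x_1 = (6 - (-2)*(-3) - (-1)*(0)) / 6 = 0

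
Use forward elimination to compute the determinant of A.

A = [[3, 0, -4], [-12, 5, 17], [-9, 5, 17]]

Forward elimination:
R2 <- R2 - (-4)*R1:  [ 0  5  1 ]
R3 <- R3 - (-3)*R1:  [ 0  5  5 ]
R3 <- R3 - (1)*R2:  [ 0  0  4 ]
Upper-triangular form:
[ 3  0  -4 ]
[ 0  5   1 ]
[ 0  0   4 ]
det(A) = (-1)^0 * (3) * (5) * (4) = 60  (0 row swaps -> sign +1)

det(A) = 60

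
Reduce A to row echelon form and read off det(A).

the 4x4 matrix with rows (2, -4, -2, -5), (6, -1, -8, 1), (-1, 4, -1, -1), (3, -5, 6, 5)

det(A) = 897

Forward elimination:
R2 <- R2 - (3)*R1:  [  0  11  -2  16 ]
R3 <- R3 - (-1/2)*R1:  [    0     2    -2  -7/2 ]
R4 <- R4 - (3/2)*R1:  [    0     1     9  25/2 ]
R3 <- R3 - (2/11)*R2:  [       0        0   -18/11  -141/22 ]
R4 <- R4 - (1/11)*R2:  [      0       0  101/11  243/22 ]
R4 <- R4 - (-101/18)*R3:  [       0        0        0  -299/12 ]
Upper-triangular form:
[ 2  -4      -2       -5 ]
[ 0  11      -2       16 ]
[ 0   0  -18/11  -141/22 ]
[ 0   0       0  -299/12 ]
det(A) = (-1)^0 * (2) * (11) * (-18/11) * (-299/12) = 897  (0 row swaps -> sign +1)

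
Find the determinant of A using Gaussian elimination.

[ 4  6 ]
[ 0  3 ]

det(A) = 12

Forward elimination:
Upper-triangular form:
[ 4  6 ]
[ 0  3 ]
det(A) = (-1)^0 * (4) * (3) = 12  (0 row swaps -> sign +1)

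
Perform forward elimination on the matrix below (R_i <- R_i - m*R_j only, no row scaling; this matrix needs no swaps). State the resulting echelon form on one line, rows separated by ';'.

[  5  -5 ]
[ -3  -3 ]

REF = [5 -5; 0 -6]

Forward elimination:
R2 <- R2 - (-3/5)*R1:  [  0  -6 ]
Row echelon form:
[ 5  -5 ]
[ 0  -6 ]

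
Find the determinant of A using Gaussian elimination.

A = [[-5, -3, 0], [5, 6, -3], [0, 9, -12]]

Forward elimination:
R2 <- R2 - (-1)*R1:  [  0   3  -3 ]
R3 <- R3 - (3)*R2:  [  0   0  -3 ]
Upper-triangular form:
[ -5  -3   0 ]
[  0   3  -3 ]
[  0   0  -3 ]
det(A) = (-1)^0 * (-5) * (3) * (-3) = 45  (0 row swaps -> sign +1)

det(A) = 45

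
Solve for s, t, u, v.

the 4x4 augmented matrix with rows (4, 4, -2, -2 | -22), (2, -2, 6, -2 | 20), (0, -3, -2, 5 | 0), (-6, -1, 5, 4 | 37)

(-2, -1, 4, 1)

Forward elimination on [A|b]:
R2 <- R2 - (1/2)*R1:  [  0  -4   7  -1  31 ]
R4 <- R4 - (-3/2)*R1:  [ 0  5  2  1  4 ]
R3 <- R3 - (3/4)*R2:  [     0      0  -29/4   23/4  -93/4 ]
R4 <- R4 - (-5/4)*R2:  [     0      0   43/4   -1/4  171/4 ]
R4 <- R4 - (-43/29)*R3:  [      0       0       0  240/29  240/29 ]
Row echelon form:
[ 4   4     -2      -2  |     -22 ]
[ 0  -4      7      -1  |      31 ]
[ 0   0  -29/4    23/4  |   -93/4 ]
[ 0   0      0  240/29  |  240/29 ]
Back-substitution:
v = (240/29) / (240/29) = 1
u = (-93/4 - (23/4)*(1)) / (-29/4) = 4
t = (31 - (7)*(4) - (-1)*(1)) / -4 = -1
s = (-22 - (4)*(-1) - (-2)*(4) - (-2)*(1)) / 4 = -2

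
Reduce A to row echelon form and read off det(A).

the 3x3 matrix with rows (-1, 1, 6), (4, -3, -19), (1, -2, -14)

det(A) = 3

Forward elimination:
R2 <- R2 - (-4)*R1:  [ 0  1  5 ]
R3 <- R3 - (-1)*R1:  [  0  -1  -8 ]
R3 <- R3 - (-1)*R2:  [  0   0  -3 ]
Upper-triangular form:
[ -1  1   6 ]
[  0  1   5 ]
[  0  0  -3 ]
det(A) = (-1)^0 * (-1) * (1) * (-3) = 3  (0 row swaps -> sign +1)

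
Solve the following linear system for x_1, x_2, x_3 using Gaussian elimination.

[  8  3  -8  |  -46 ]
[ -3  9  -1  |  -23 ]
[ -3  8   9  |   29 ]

(0, -2, 5)

Forward elimination on [A|b]:
R2 <- R2 - (-3/8)*R1:  [      0    81/8      -4  -161/4 ]
R3 <- R3 - (-3/8)*R1:  [    0  73/8     6  47/4 ]
R3 <- R3 - (73/81)*R2:  [       0        0   778/81  3890/81 ]
Row echelon form:
[ 8     3      -8  |      -46 ]
[ 0  81/8      -4  |   -161/4 ]
[ 0     0  778/81  |  3890/81 ]
Back-substitution:
x_3 = (3890/81) / (778/81) = 5
x_2 = (-161/4 - (-4)*(5)) / (81/8) = -2
x_1 = (-46 - (3)*(-2) - (-8)*(5)) / 8 = 0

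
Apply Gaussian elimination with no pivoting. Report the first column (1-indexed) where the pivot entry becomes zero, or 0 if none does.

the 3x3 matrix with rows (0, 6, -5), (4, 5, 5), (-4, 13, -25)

first zero-pivot column = 1

Naive forward elimination:
Pivot entry (1,1) is zero but row 2 has 4 in column 1 -> naive elimination stops; a row interchange (e.g. R1 <-> R2) would be required here.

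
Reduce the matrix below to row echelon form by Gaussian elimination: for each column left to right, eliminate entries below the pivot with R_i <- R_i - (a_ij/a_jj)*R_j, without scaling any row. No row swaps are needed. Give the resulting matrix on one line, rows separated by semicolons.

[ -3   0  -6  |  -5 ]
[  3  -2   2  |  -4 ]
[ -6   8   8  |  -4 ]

REF = [-3 0 -6 -5; 0 -2 -4 -9; 0 0 4 -30]

Forward elimination:
R2 <- R2 - (-1)*R1:  [  0  -2  -4  -9 ]
R3 <- R3 - (2)*R1:  [  0   8  20   6 ]
R3 <- R3 - (-4)*R2:  [   0    0    4  -30 ]
Row echelon form:
[ -3   0  -6  |   -5 ]
[  0  -2  -4  |   -9 ]
[  0   0   4  |  -30 ]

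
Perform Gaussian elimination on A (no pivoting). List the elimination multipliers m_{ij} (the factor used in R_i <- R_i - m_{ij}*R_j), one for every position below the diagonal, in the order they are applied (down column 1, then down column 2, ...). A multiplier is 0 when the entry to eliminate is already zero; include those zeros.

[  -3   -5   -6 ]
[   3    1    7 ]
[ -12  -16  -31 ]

multipliers: -1, 4, -1

Forward elimination:
R2 <- R2 - (-1)*R1:  [  0  -4   1 ]
R3 <- R3 - (4)*R1:  [  0   4  -7 ]
R3 <- R3 - (-1)*R2:  [  0   0  -6 ]
Multipliers (in order of application): m_{21} = -1, m_{31} = 4, m_{32} = -1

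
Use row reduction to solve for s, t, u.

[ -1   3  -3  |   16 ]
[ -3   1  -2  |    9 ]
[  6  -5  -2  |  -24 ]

Forward elimination on [A|b]:
R2 <- R2 - (3)*R1:  [   0   -8    7  -39 ]
R3 <- R3 - (-6)*R1:  [   0   13  -20   72 ]
R3 <- R3 - (-13/8)*R2:  [     0      0  -69/8   69/8 ]
Row echelon form:
[ -1   3     -3  |    16 ]
[  0  -8      7  |   -39 ]
[  0   0  -69/8  |  69/8 ]
Back-substitution:
u = (69/8) / (-69/8) = -1
t = (-39 - (7)*(-1)) / -8 = 4
s = (16 - (3)*(4) - (-3)*(-1)) / -1 = -1

(-1, 4, -1)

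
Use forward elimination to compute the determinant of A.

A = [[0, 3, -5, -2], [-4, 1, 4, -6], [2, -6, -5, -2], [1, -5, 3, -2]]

det(A) = 566

Forward elimination:
R1 <-> R2   (pivot in column 1 was zero)
[ -4   1   4  -6 ]
[  0   3  -5  -2 ]
[  2  -6  -5  -2 ]
[  1  -5   3  -2 ]
R3 <- R3 - (-1/2)*R1:  [     0  -11/2     -3     -5 ]
R4 <- R4 - (-1/4)*R1:  [     0  -19/4      4   -7/2 ]
R3 <- R3 - (-11/6)*R2:  [     0      0  -73/6  -26/3 ]
R4 <- R4 - (-19/12)*R2:  [      0       0  -47/12   -20/3 ]
R4 <- R4 - (47/146)*R3:  [       0        0        0  -283/73 ]
Upper-triangular form:
[ -4  1      4       -6 ]
[  0  3     -5       -2 ]
[  0  0  -73/6    -26/3 ]
[  0  0      0  -283/73 ]
det(A) = (-1)^1 * (-4) * (3) * (-73/6) * (-283/73) = 566  (1 row swap -> sign -1)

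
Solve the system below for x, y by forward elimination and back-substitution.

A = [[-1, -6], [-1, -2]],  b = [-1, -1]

(1, 0)

Forward elimination on [A|b]:
R2 <- R2 - (1)*R1:  [ 0  4  0 ]
Row echelon form:
[ -1  -6  |  -1 ]
[  0   4  |   0 ]
Back-substitution:
y = (0) / 4 = 0
x = (-1 - (-6)*(0)) / -1 = 1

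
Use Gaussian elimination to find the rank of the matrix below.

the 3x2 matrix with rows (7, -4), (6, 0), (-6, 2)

Row reduction:
R2 <- R2 - (6/7)*R1:  [    0  24/7 ]
R3 <- R3 - (-6/7)*R1:  [     0  -10/7 ]
R3 <- R3 - (-5/12)*R2:  [ 0  0 ]
Row echelon form:
[ 7    -4 ]
[ 0  24/7 ]
[ 0     0 ]
Nonzero rows / pivot columns: 2

rank(A) = 2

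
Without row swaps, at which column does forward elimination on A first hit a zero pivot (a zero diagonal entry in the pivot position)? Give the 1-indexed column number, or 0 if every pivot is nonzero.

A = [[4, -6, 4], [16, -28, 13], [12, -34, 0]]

first zero-pivot column = 3

Naive forward elimination:
R2 <- R2 - (4)*R1:  [  0  -4  -3 ]
R3 <- R3 - (3)*R1:  [   0  -16  -12 ]
R3 <- R3 - (4)*R2:  [ 0  0  0 ]
Matrix at this point:
[ 4  -6   4 ]
[ 0  -4  -3 ]
[ 0   0   0 ]
Pivot entry (3,3) in the last row is zero and there are no rows below to swap with -> zero pivot in column 3 (A is singular).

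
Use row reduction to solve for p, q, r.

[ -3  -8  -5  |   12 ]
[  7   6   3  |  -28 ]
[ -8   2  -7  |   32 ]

Forward elimination on [A|b]:
R2 <- R2 - (-7/3)*R1:  [     0  -38/3  -26/3      0 ]
R3 <- R3 - (8/3)*R1:  [    0  70/3  19/3     0 ]
R3 <- R3 - (-35/19)*R2:  [       0        0  -183/19        0 ]
Row echelon form:
[ -3     -8       -5  |  12 ]
[  0  -38/3    -26/3  |   0 ]
[  0      0  -183/19  |   0 ]
Back-substitution:
r = (0) / (-183/19) = 0
q = (0 - (-26/3)*(0)) / (-38/3) = 0
p = (12 - (-8)*(0) - (-5)*(0)) / -3 = -4

(-4, 0, 0)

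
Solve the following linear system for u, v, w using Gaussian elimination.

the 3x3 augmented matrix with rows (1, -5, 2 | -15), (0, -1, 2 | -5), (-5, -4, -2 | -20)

(2, 3, -1)

Forward elimination on [A|b]:
R3 <- R3 - (-5)*R1:  [   0  -29    8  -95 ]
R3 <- R3 - (29)*R2:  [   0    0  -50   50 ]
Row echelon form:
[ 1  -5    2  |  -15 ]
[ 0  -1    2  |   -5 ]
[ 0   0  -50  |   50 ]
Back-substitution:
w = (50) / -50 = -1
v = (-5 - (2)*(-1)) / -1 = 3
u = (-15 - (-5)*(3) - (2)*(-1)) / 1 = 2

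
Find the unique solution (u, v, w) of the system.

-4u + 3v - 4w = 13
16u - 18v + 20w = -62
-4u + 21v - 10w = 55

(-3, 3, 2)

Forward elimination on [A|b]:
R2 <- R2 - (-4)*R1:  [   0   -6    4  -10 ]
R3 <- R3 - (1)*R1:  [  0  18  -6  42 ]
R3 <- R3 - (-3)*R2:  [  0   0   6  12 ]
Row echelon form:
[ -4   3  -4  |   13 ]
[  0  -6   4  |  -10 ]
[  0   0   6  |   12 ]
Back-substitution:
w = (12) / 6 = 2
v = (-10 - (4)*(2)) / -6 = 3
u = (13 - (3)*(3) - (-4)*(2)) / -4 = -3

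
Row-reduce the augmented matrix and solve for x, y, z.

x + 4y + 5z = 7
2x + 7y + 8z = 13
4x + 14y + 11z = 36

Forward elimination on [A|b]:
R2 <- R2 - (2)*R1:  [  0  -1  -2  -1 ]
R3 <- R3 - (4)*R1:  [  0  -2  -9   8 ]
R3 <- R3 - (2)*R2:  [  0   0  -5  10 ]
Row echelon form:
[ 1   4   5  |   7 ]
[ 0  -1  -2  |  -1 ]
[ 0   0  -5  |  10 ]
Back-substitution:
z = (10) / -5 = -2
y = (-1 - (-2)*(-2)) / -1 = 5
x = (7 - (4)*(5) - (5)*(-2)) / 1 = -3

(-3, 5, -2)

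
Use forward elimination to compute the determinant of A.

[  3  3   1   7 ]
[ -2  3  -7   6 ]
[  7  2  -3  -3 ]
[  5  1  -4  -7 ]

Forward elimination:
R2 <- R2 - (-2/3)*R1:  [     0      5  -19/3   32/3 ]
R3 <- R3 - (7/3)*R1:  [     0     -5  -16/3  -58/3 ]
R4 <- R4 - (5/3)*R1:  [     0     -4  -17/3  -56/3 ]
R3 <- R3 - (-1)*R2:  [     0      0  -35/3  -26/3 ]
R4 <- R4 - (-4/5)*R2:  [       0        0  -161/15  -152/15 ]
R4 <- R4 - (23/25)*R3:  [      0       0       0  -54/25 ]
Upper-triangular form:
[ 3  3      1       7 ]
[ 0  5  -19/3    32/3 ]
[ 0  0  -35/3   -26/3 ]
[ 0  0      0  -54/25 ]
det(A) = (-1)^0 * (3) * (5) * (-35/3) * (-54/25) = 378  (0 row swaps -> sign +1)

det(A) = 378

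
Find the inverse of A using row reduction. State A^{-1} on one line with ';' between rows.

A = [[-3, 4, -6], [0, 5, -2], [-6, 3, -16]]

inverse = [-37/45 23/45 11/45; 2/15 2/15 -1/15; 1/3 -1/6 -1/6]

Gauss-Jordan on [A | I]:
R1 <- (1/-3)*R1:  [    1  -4/3     2  |  -1/3     0     0 ]
R3 <- R3 - (-6)*R1:  [  0  -5  -4  |  -2   0   1 ]
R2 <- (1/5)*R2:  [    0     1  -2/5  |     0   1/5     0 ]
R1 <- R1 - (-4/3)*R2:  [     1      0  22/15  |   -1/3   4/15      0 ]
R3 <- R3 - (-5)*R2:  [  0   0  -6  |  -2   1   1 ]
R3 <- (1/-6)*R3:  [    0     0     1  |   1/3  -1/6  -1/6 ]
R1 <- R1 - (22/15)*R3:  [      1       0       0  |  -37/45   23/45   11/45 ]
R2 <- R2 - (-2/5)*R3:  [     0      1      0  |   2/15   2/15  -1/15 ]
Right block of [I | A^{-1}] is the inverse:
[ -37/45  23/45  11/45 ]
[   2/15   2/15  -1/15 ]
[    1/3   -1/6   -1/6 ]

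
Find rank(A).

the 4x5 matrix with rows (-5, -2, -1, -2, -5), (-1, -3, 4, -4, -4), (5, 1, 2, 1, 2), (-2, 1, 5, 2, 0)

rank(A) = 4

Row reduction:
R2 <- R2 - (1/5)*R1:  [     0  -13/5   21/5  -18/5     -3 ]
R3 <- R3 - (-1)*R1:  [  0  -1   1  -1  -3 ]
R4 <- R4 - (2/5)*R1:  [    0   9/5  27/5  14/5     2 ]
R3 <- R3 - (5/13)*R2:  [      0       0   -8/13    5/13  -24/13 ]
R4 <- R4 - (-9/13)*R2:  [      0       0  108/13    4/13   -1/13 ]
R4 <- R4 - (-27/2)*R3:  [    0     0     0  11/2   -25 ]
Row echelon form:
[ -5     -2     -1     -2      -5 ]
[  0  -13/5   21/5  -18/5      -3 ]
[  0      0  -8/13   5/13  -24/13 ]
[  0      0      0   11/2     -25 ]
Nonzero rows / pivot columns: 4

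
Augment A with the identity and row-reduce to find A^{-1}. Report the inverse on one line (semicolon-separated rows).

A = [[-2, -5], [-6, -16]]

Gauss-Jordan on [A | I]:
R1 <- (1/-2)*R1:  [    1   5/2  |  -1/2     0 ]
R2 <- R2 - (-6)*R1:  [  0  -1  |  -3   1 ]
R2 <- (1/-1)*R2:  [  0   1  |   3  -1 ]
R1 <- R1 - (5/2)*R2:  [   1    0  |   -8  5/2 ]
Right block of [I | A^{-1}] is the inverse:
[ -8  5/2 ]
[  3   -1 ]

inverse = [-8 5/2; 3 -1]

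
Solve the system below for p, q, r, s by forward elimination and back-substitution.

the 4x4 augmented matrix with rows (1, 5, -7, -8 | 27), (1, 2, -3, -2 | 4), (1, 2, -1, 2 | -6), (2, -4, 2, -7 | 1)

Forward elimination on [A|b]:
R2 <- R2 - (1)*R1:  [   0   -3    4    6  -23 ]
R3 <- R3 - (1)*R1:  [   0   -3    6   10  -33 ]
R4 <- R4 - (2)*R1:  [   0  -14   16    9  -53 ]
R3 <- R3 - (1)*R2:  [   0    0    2    4  -10 ]
R4 <- R4 - (14/3)*R2:  [     0      0   -8/3    -19  163/3 ]
R4 <- R4 - (-4/3)*R3:  [     0      0      0  -41/3     41 ]
Row echelon form:
[ 1   5  -7     -8  |   27 ]
[ 0  -3   4      6  |  -23 ]
[ 0   0   2      4  |  -10 ]
[ 0   0   0  -41/3  |   41 ]
Back-substitution:
s = (41) / (-41/3) = -3
r = (-10 - (4)*(-3)) / 2 = 1
q = (-23 - (4)*(1) - (6)*(-3)) / -3 = 3
p = (27 - (5)*(3) - (-7)*(1) - (-8)*(-3)) / 1 = -5

(-5, 3, 1, -3)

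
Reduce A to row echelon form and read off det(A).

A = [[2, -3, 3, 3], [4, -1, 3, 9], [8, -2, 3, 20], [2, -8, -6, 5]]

Forward elimination:
R2 <- R2 - (2)*R1:  [  0   5  -3   3 ]
R3 <- R3 - (4)*R1:  [  0  10  -9   8 ]
R4 <- R4 - (1)*R1:  [  0  -5  -9   2 ]
R3 <- R3 - (2)*R2:  [  0   0  -3   2 ]
R4 <- R4 - (-1)*R2:  [   0    0  -12    5 ]
R4 <- R4 - (4)*R3:  [  0   0   0  -3 ]
Upper-triangular form:
[ 2  -3   3   3 ]
[ 0   5  -3   3 ]
[ 0   0  -3   2 ]
[ 0   0   0  -3 ]
det(A) = (-1)^0 * (2) * (5) * (-3) * (-3) = 90  (0 row swaps -> sign +1)

det(A) = 90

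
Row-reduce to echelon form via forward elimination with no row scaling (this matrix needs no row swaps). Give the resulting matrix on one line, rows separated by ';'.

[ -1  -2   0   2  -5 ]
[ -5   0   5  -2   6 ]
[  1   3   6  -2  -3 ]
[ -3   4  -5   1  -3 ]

REF = [-1 -2 0 2 -5; 0 10 5 -12 31; 0 0 11/2 6/5 -111/10; 0 0 0 101/11 -431/11]

Forward elimination:
R2 <- R2 - (5)*R1:  [   0   10    5  -12   31 ]
R3 <- R3 - (-1)*R1:  [  0   1   6   0  -8 ]
R4 <- R4 - (3)*R1:  [  0  10  -5  -5  12 ]
R3 <- R3 - (1/10)*R2:  [       0        0     11/2      6/5  -111/10 ]
R4 <- R4 - (1)*R2:  [   0    0  -10    7  -19 ]
R4 <- R4 - (-20/11)*R3:  [       0        0        0   101/11  -431/11 ]
Row echelon form:
[ -1  -2     0       2       -5 ]
[  0  10     5     -12       31 ]
[  0   0  11/2     6/5  -111/10 ]
[  0   0     0  101/11  -431/11 ]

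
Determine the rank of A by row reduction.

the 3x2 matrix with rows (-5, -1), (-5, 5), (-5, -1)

rank(A) = 2

Row reduction:
R2 <- R2 - (1)*R1:  [ 0  6 ]
R3 <- R3 - (1)*R1:  [ 0  0 ]
Row echelon form:
[ -5  -1 ]
[  0   6 ]
[  0   0 ]
Nonzero rows / pivot columns: 2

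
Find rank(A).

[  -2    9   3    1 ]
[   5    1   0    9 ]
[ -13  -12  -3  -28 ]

Row reduction:
R2 <- R2 - (-5/2)*R1:  [    0  47/2  15/2  23/2 ]
R3 <- R3 - (13/2)*R1:  [      0  -141/2   -45/2   -69/2 ]
R3 <- R3 - (-3)*R2:  [ 0  0  0  0 ]
Row echelon form:
[ -2     9     3     1 ]
[  0  47/2  15/2  23/2 ]
[  0     0     0     0 ]
Nonzero rows / pivot columns: 2

rank(A) = 2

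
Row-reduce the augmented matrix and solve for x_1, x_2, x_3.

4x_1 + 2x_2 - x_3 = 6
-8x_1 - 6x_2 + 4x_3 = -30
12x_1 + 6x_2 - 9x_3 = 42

Forward elimination on [A|b]:
R2 <- R2 - (-2)*R1:  [   0   -2    2  -18 ]
R3 <- R3 - (3)*R1:  [  0   0  -6  24 ]
Row echelon form:
[ 4   2  -1  |    6 ]
[ 0  -2   2  |  -18 ]
[ 0   0  -6  |   24 ]
Back-substitution:
x_3 = (24) / -6 = -4
x_2 = (-18 - (2)*(-4)) / -2 = 5
x_1 = (6 - (2)*(5) - (-1)*(-4)) / 4 = -2

(-2, 5, -4)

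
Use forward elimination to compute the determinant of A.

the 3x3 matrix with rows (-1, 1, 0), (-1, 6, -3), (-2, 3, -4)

det(A) = 17

Forward elimination:
R2 <- R2 - (1)*R1:  [  0   5  -3 ]
R3 <- R3 - (2)*R1:  [  0   1  -4 ]
R3 <- R3 - (1/5)*R2:  [     0      0  -17/5 ]
Upper-triangular form:
[ -1  1      0 ]
[  0  5     -3 ]
[  0  0  -17/5 ]
det(A) = (-1)^0 * (-1) * (5) * (-17/5) = 17  (0 row swaps -> sign +1)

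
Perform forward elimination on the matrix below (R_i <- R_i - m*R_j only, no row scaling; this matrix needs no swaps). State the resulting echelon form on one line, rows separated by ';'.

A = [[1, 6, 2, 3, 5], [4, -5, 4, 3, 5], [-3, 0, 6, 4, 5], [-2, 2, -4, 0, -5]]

Forward elimination:
R2 <- R2 - (4)*R1:  [   0  -29   -4   -9  -15 ]
R3 <- R3 - (-3)*R1:  [  0  18  12  13  20 ]
R4 <- R4 - (-2)*R1:  [  0  14   0   6   5 ]
R3 <- R3 - (-18/29)*R2:  [      0       0  276/29  215/29  310/29 ]
R4 <- R4 - (-14/29)*R2:  [      0       0  -56/29   48/29  -65/29 ]
R4 <- R4 - (-14/69)*R3:  [      0       0       0  218/69   -5/69 ]
Row echelon form:
[ 1    6       2       3       5 ]
[ 0  -29      -4      -9     -15 ]
[ 0    0  276/29  215/29  310/29 ]
[ 0    0       0  218/69   -5/69 ]

REF = [1 6 2 3 5; 0 -29 -4 -9 -15; 0 0 276/29 215/29 310/29; 0 0 0 218/69 -5/69]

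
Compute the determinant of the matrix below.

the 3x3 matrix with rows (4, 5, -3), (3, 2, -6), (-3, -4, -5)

det(A) = 47

Forward elimination:
R2 <- R2 - (3/4)*R1:  [     0   -7/4  -15/4 ]
R3 <- R3 - (-3/4)*R1:  [     0   -1/4  -29/4 ]
R3 <- R3 - (1/7)*R2:  [     0      0  -47/7 ]
Upper-triangular form:
[ 4     5     -3 ]
[ 0  -7/4  -15/4 ]
[ 0     0  -47/7 ]
det(A) = (-1)^0 * (4) * (-7/4) * (-47/7) = 47  (0 row swaps -> sign +1)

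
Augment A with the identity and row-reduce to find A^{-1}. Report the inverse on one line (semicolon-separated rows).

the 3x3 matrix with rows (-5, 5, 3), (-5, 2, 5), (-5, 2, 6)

inverse = [2/15 -8/5 19/15; 1/3 -1 2/3; 0 -1 1]

Gauss-Jordan on [A | I]:
R1 <- (1/-5)*R1:  [    1    -1  -3/5  |  -1/5     0     0 ]
R2 <- R2 - (-5)*R1:  [  0  -3   2  |  -1   1   0 ]
R3 <- R3 - (-5)*R1:  [  0  -3   3  |  -1   0   1 ]
R2 <- (1/-3)*R2:  [    0     1  -2/3  |   1/3  -1/3     0 ]
R1 <- R1 - (-1)*R2:  [      1       0  -19/15  |    2/15    -1/3       0 ]
R3 <- R3 - (-3)*R2:  [  0   0   1  |   0  -1   1 ]
R1 <- R1 - (-19/15)*R3:  [     1      0      0  |   2/15   -8/5  19/15 ]
R2 <- R2 - (-2/3)*R3:  [   0    1    0  |  1/3   -1  2/3 ]
Right block of [I | A^{-1}] is the inverse:
[ 2/15  -8/5  19/15 ]
[  1/3    -1    2/3 ]
[    0    -1      1 ]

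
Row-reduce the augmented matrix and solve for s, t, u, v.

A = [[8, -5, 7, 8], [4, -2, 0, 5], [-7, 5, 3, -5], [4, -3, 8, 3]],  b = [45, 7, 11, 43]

Forward elimination on [A|b]:
R2 <- R2 - (1/2)*R1:  [     0    1/2   -7/2      1  -31/2 ]
R3 <- R3 - (-7/8)*R1:  [     0    5/8   73/8      2  403/8 ]
R4 <- R4 - (1/2)*R1:  [    0  -1/2   9/2    -1  41/2 ]
R3 <- R3 - (5/4)*R2:  [     0      0   27/2    3/4  279/4 ]
R4 <- R4 - (-1)*R2:  [ 0  0  1  0  5 ]
R4 <- R4 - (2/27)*R3:  [     0      0      0  -1/18   -1/6 ]
Row echelon form:
[ 8   -5     7      8  |     45 ]
[ 0  1/2  -7/2      1  |  -31/2 ]
[ 0    0  27/2    3/4  |  279/4 ]
[ 0    0     0  -1/18  |   -1/6 ]
Back-substitution:
v = (-1/6) / (-1/18) = 3
u = (279/4 - (3/4)*(3)) / (27/2) = 5
t = (-31/2 - (-7/2)*(5) - (1)*(3)) / (1/2) = -2
s = (45 - (-5)*(-2) - (7)*(5) - (8)*(3)) / 8 = -3

(-3, -2, 5, 3)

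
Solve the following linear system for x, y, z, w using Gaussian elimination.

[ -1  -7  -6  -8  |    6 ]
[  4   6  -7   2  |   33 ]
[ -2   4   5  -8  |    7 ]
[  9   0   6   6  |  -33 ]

Forward elimination on [A|b]:
R2 <- R2 - (-4)*R1:  [   0  -22  -31  -30   57 ]
R3 <- R3 - (2)*R1:  [  0  18  17   8  -5 ]
R4 <- R4 - (-9)*R1:  [   0  -63  -48  -66   21 ]
R3 <- R3 - (-9/11)*R2:  [       0        0   -92/11  -182/11   458/11 ]
R4 <- R4 - (63/22)*R2:  [        0         0    897/22    219/11  -3129/22 ]
R4 <- R4 - (-39/8)*R3:  [      0       0       0  -243/4   243/4 ]
Row echelon form:
[ -1   -7      -6       -8  |       6 ]
[  0  -22     -31      -30  |      57 ]
[  0    0  -92/11  -182/11  |  458/11 ]
[  0    0       0   -243/4  |   243/4 ]
Back-substitution:
w = (243/4) / (-243/4) = -1
z = (458/11 - (-182/11)*(-1)) / (-92/11) = -3
y = (57 - (-31)*(-3) - (-30)*(-1)) / -22 = 3
x = (6 - (-7)*(3) - (-6)*(-3) - (-8)*(-1)) / -1 = -1

(-1, 3, -3, -1)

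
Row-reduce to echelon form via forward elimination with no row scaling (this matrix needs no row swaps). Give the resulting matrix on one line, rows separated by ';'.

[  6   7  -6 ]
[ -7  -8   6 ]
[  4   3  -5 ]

Forward elimination:
R2 <- R2 - (-7/6)*R1:  [   0  1/6   -1 ]
R3 <- R3 - (2/3)*R1:  [    0  -5/3    -1 ]
R3 <- R3 - (-10)*R2:  [   0    0  -11 ]
Row echelon form:
[ 6    7   -6 ]
[ 0  1/6   -1 ]
[ 0    0  -11 ]

REF = [6 7 -6; 0 1/6 -1; 0 0 -11]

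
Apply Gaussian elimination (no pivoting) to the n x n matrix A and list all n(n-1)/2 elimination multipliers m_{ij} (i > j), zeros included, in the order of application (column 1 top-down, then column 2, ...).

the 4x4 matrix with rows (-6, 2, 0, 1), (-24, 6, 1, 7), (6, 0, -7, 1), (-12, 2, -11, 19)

Forward elimination:
R2 <- R2 - (4)*R1:  [  0  -2   1   3 ]
R3 <- R3 - (-1)*R1:  [  0   2  -7   2 ]
R4 <- R4 - (2)*R1:  [   0   -2  -11   17 ]
R3 <- R3 - (-1)*R2:  [  0   0  -6   5 ]
R4 <- R4 - (1)*R2:  [   0    0  -12   14 ]
R4 <- R4 - (2)*R3:  [ 0  0  0  4 ]
Multipliers (in order of application): m_{21} = 4, m_{31} = -1, m_{41} = 2, m_{32} = -1, m_{42} = 1, m_{43} = 2

multipliers: 4, -1, 2, -1, 1, 2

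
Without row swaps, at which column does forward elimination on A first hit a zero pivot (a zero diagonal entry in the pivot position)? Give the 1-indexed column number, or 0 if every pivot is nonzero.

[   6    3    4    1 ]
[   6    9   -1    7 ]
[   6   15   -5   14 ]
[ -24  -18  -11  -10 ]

first zero-pivot column = 4

Naive forward elimination:
R2 <- R2 - (1)*R1:  [  0   6  -5   6 ]
R3 <- R3 - (1)*R1:  [  0  12  -9  13 ]
R4 <- R4 - (-4)*R1:  [  0  -6   5  -6 ]
R3 <- R3 - (2)*R2:  [ 0  0  1  1 ]
R4 <- R4 - (-1)*R2:  [ 0  0  0  0 ]
Matrix at this point:
[ 6  3   4  1 ]
[ 0  6  -5  6 ]
[ 0  0   1  1 ]
[ 0  0   0  0 ]
Pivot entry (4,4) in the last row is zero and there are no rows below to swap with -> zero pivot in column 4 (A is singular).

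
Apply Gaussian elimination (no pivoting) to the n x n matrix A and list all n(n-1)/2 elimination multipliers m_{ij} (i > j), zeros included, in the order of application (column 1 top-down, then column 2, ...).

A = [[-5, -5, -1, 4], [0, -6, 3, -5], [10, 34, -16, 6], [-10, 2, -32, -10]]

multipliers: 0, -2, 2, -4, -2, 4

Forward elimination:
R2: entry in column 1 is already 0 -> m_{21} = 0 (no row operation needed)
R3 <- R3 - (-2)*R1:  [   0   24  -18   14 ]
R4 <- R4 - (2)*R1:  [   0   12  -30  -18 ]
R3 <- R3 - (-4)*R2:  [  0   0  -6  -6 ]
R4 <- R4 - (-2)*R2:  [   0    0  -24  -28 ]
R4 <- R4 - (4)*R3:  [  0   0   0  -4 ]
Multipliers (in order of application): m_{21} = 0, m_{31} = -2, m_{41} = 2, m_{32} = -4, m_{42} = -2, m_{43} = 4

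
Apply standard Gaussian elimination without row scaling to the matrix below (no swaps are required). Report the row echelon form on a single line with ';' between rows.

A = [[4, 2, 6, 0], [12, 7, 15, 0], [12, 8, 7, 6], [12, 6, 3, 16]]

REF = [4 2 6 0; 0 1 -3 0; 0 0 -5 6; 0 0 0 -2]

Forward elimination:
R2 <- R2 - (3)*R1:  [  0   1  -3   0 ]
R3 <- R3 - (3)*R1:  [   0    2  -11    6 ]
R4 <- R4 - (3)*R1:  [   0    0  -15   16 ]
R3 <- R3 - (2)*R2:  [  0   0  -5   6 ]
R4 <- R4 - (3)*R3:  [  0   0   0  -2 ]
Row echelon form:
[ 4  2   6   0 ]
[ 0  1  -3   0 ]
[ 0  0  -5   6 ]
[ 0  0   0  -2 ]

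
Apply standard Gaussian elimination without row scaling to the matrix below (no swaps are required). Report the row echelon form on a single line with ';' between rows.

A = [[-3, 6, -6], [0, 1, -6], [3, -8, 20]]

Forward elimination:
R3 <- R3 - (-1)*R1:  [  0  -2  14 ]
R3 <- R3 - (-2)*R2:  [ 0  0  2 ]
Row echelon form:
[ -3  6  -6 ]
[  0  1  -6 ]
[  0  0   2 ]

REF = [-3 6 -6; 0 1 -6; 0 0 2]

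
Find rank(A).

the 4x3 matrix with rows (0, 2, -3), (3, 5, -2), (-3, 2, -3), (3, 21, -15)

rank(A) = 3

Row reduction:
R1 <-> R2   (pivot in column 1 was zero)
[  3   5   -2 ]
[  0   2   -3 ]
[ -3   2   -3 ]
[  3  21  -15 ]
R3 <- R3 - (-1)*R1:  [  0   7  -5 ]
R4 <- R4 - (1)*R1:  [   0   16  -13 ]
R3 <- R3 - (7/2)*R2:  [    0     0  11/2 ]
R4 <- R4 - (8)*R2:  [  0   0  11 ]
R4 <- R4 - (2)*R3:  [ 0  0  0 ]
Row echelon form:
[ 3  5    -2 ]
[ 0  2    -3 ]
[ 0  0  11/2 ]
[ 0  0     0 ]
Nonzero rows / pivot columns: 3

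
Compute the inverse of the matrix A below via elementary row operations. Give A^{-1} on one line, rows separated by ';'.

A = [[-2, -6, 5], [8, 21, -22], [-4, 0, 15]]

inverse = [-35/2 -5 -3/2; 16/9 5/9 2/9; -14/3 -4/3 -1/3]

Gauss-Jordan on [A | I]:
R1 <- (1/-2)*R1:  [    1     3  -5/2  |  -1/2     0     0 ]
R2 <- R2 - (8)*R1:  [  0  -3  -2  |   4   1   0 ]
R3 <- R3 - (-4)*R1:  [  0  12   5  |  -2   0   1 ]
R2 <- (1/-3)*R2:  [    0     1   2/3  |  -4/3  -1/3     0 ]
R1 <- R1 - (3)*R2:  [    1     0  -9/2  |   7/2     1     0 ]
R3 <- R3 - (12)*R2:  [  0   0  -3  |  14   4   1 ]
R3 <- (1/-3)*R3:  [     0      0      1  |  -14/3   -4/3   -1/3 ]
R1 <- R1 - (-9/2)*R3:  [     1      0      0  |  -35/2     -5   -3/2 ]
R2 <- R2 - (2/3)*R3:  [    0     1     0  |  16/9   5/9   2/9 ]
Right block of [I | A^{-1}] is the inverse:
[ -35/2    -5  -3/2 ]
[  16/9   5/9   2/9 ]
[ -14/3  -4/3  -1/3 ]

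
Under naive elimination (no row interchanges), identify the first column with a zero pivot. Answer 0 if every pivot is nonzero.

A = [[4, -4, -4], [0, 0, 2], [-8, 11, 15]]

first zero-pivot column = 2

Naive forward elimination:
R3 <- R3 - (-2)*R1:  [ 0  3  7 ]
Matrix at this point:
[ 4  -4  -4 ]
[ 0   0   2 ]
[ 0   3   7 ]
Pivot entry (2,2) is zero but row 3 has 3 in column 2 -> naive elimination stops; a row interchange (e.g. R2 <-> R3) would be required here.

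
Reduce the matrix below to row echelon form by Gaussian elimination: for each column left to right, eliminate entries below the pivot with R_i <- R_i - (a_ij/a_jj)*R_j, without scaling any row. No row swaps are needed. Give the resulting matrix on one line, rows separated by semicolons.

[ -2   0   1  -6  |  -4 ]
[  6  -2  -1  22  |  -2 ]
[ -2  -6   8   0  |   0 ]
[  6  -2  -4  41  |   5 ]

REF = [-2 0 1 -6 -4; 0 -2 2 4 -14; 0 0 1 -6 46; 0 0 0 1 145]

Forward elimination:
R2 <- R2 - (-3)*R1:  [   0   -2    2    4  -14 ]
R3 <- R3 - (1)*R1:  [  0  -6   7   6   4 ]
R4 <- R4 - (-3)*R1:  [  0  -2  -1  23  -7 ]
R3 <- R3 - (3)*R2:  [  0   0   1  -6  46 ]
R4 <- R4 - (1)*R2:  [  0   0  -3  19   7 ]
R4 <- R4 - (-3)*R3:  [   0    0    0    1  145 ]
Row echelon form:
[ -2   0  1  -6  |   -4 ]
[  0  -2  2   4  |  -14 ]
[  0   0  1  -6  |   46 ]
[  0   0  0   1  |  145 ]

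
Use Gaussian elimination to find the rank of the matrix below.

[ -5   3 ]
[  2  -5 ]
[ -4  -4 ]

Row reduction:
R2 <- R2 - (-2/5)*R1:  [     0  -19/5 ]
R3 <- R3 - (4/5)*R1:  [     0  -32/5 ]
R3 <- R3 - (32/19)*R2:  [ 0  0 ]
Row echelon form:
[ -5      3 ]
[  0  -19/5 ]
[  0      0 ]
Nonzero rows / pivot columns: 2

rank(A) = 2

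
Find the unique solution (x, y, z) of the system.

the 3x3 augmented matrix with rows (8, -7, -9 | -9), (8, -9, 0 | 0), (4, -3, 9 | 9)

Forward elimination on [A|b]:
R2 <- R2 - (1)*R1:  [  0  -2   9   9 ]
R3 <- R3 - (1/2)*R1:  [    0   1/2  27/2  27/2 ]
R3 <- R3 - (-1/4)*R2:  [    0     0  63/4  63/4 ]
Row echelon form:
[ 8  -7    -9  |    -9 ]
[ 0  -2     9  |     9 ]
[ 0   0  63/4  |  63/4 ]
Back-substitution:
z = (63/4) / (63/4) = 1
y = (9 - (9)*(1)) / -2 = 0
x = (-9 - (-7)*(0) - (-9)*(1)) / 8 = 0

(0, 0, 1)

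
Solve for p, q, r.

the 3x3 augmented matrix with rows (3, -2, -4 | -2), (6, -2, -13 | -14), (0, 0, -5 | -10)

(2, 0, 2)

Forward elimination on [A|b]:
R2 <- R2 - (2)*R1:  [   0    2   -5  -10 ]
Row echelon form:
[ 3  -2  -4  |   -2 ]
[ 0   2  -5  |  -10 ]
[ 0   0  -5  |  -10 ]
Back-substitution:
r = (-10) / -5 = 2
q = (-10 - (-5)*(2)) / 2 = 0
p = (-2 - (-2)*(0) - (-4)*(2)) / 3 = 2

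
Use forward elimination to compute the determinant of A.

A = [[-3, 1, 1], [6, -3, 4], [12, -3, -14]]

det(A) = -12

Forward elimination:
R2 <- R2 - (-2)*R1:  [  0  -1   6 ]
R3 <- R3 - (-4)*R1:  [   0    1  -10 ]
R3 <- R3 - (-1)*R2:  [  0   0  -4 ]
Upper-triangular form:
[ -3   1   1 ]
[  0  -1   6 ]
[  0   0  -4 ]
det(A) = (-1)^0 * (-3) * (-1) * (-4) = -12  (0 row swaps -> sign +1)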